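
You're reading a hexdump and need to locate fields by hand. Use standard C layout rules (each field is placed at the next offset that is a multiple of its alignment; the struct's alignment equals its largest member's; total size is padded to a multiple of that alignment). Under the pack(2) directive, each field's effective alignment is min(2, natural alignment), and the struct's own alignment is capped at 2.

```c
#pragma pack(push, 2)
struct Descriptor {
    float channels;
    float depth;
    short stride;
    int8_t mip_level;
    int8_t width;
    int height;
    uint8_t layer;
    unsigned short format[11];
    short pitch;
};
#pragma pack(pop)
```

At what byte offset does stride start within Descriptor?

8

channels at 0 (size 4, align 2) → ends 4
depth at 4 (size 4, align 2) → ends 8
stride at 8 (size 2, align 2) → ends 10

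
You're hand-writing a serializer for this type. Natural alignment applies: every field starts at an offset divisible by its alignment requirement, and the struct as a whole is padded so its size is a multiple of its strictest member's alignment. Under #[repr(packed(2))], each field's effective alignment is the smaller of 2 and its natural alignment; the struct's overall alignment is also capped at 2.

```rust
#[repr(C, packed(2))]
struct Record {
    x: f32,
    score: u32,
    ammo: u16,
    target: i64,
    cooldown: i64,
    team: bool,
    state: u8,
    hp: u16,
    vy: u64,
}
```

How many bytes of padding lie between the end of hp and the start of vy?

0

x at 0 (size 4, align 2) → ends 4
score at 4 (size 4, align 2) → ends 8
ammo at 8 (size 2, align 2) → ends 10
target at 10 (size 8, align 2) → ends 18
cooldown at 18 (size 8, align 2) → ends 26
team at 26 (size 1, align 1) → ends 27
state at 27 (size 1, align 1) → ends 28
hp at 28 (size 2, align 2) → ends 30
vy at 30 (size 8, align 2) → ends 38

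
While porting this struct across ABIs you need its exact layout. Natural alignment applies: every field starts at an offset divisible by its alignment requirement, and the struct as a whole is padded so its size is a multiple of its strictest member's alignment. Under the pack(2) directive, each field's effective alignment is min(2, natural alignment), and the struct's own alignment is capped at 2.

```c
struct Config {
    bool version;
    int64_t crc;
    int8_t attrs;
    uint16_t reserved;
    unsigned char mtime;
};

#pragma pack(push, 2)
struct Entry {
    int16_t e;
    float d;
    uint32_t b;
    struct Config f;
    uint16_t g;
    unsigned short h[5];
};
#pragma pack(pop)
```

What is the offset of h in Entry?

Config: 0..1  version  (1B, 1-aligned); 1..8  -- padding (7B); 8..16  crc  (8B, 8-aligned); 16..17  attrs  (1B, 1-aligned); 17..18  -- padding (1B); 18..20  reserved  (2B, 2-aligned); 20..21  mtime  (1B, 1-aligned); 21..24  -- tail padding (3B); sizeof = 24, alignof = 8
0..2  e  (2B, 2-aligned)
2..6  d  (4B, 2-aligned)
6..10  b  (4B, 2-aligned)
10..34  f  (24B, 2-aligned)
34..36  g  (2B, 2-aligned)
36..46  h  (10B, 2-aligned)

36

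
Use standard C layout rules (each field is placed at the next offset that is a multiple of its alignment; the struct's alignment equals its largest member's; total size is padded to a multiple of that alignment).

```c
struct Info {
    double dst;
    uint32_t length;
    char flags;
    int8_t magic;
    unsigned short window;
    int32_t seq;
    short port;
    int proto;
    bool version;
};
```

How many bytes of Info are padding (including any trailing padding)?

5

0..8  dst  (8B, 8-aligned)
8..12  length  (4B, 4-aligned)
12..13  flags  (1B, 1-aligned)
13..14  magic  (1B, 1-aligned)
14..16  window  (2B, 2-aligned)
16..20  seq  (4B, 4-aligned)
20..22  port  (2B, 2-aligned)
22..24  -- padding (2B)
24..28  proto  (4B, 4-aligned)
28..29  version  (1B, 1-aligned)
29..32  -- tail padding (3B)
sizeof = 32, alignof = 8
data bytes 27, size 32 → padding 5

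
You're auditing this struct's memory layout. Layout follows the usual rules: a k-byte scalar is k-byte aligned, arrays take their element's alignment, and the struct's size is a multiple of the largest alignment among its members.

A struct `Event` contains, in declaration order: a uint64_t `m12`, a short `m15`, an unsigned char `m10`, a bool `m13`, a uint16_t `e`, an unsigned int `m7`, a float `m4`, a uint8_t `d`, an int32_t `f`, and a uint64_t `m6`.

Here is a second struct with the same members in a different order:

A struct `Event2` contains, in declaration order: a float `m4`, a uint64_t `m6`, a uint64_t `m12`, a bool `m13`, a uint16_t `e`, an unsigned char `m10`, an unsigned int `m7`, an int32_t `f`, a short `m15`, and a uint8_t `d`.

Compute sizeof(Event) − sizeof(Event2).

-8

m12 at 0 (size 8, align 8) → ends 8
m15 at 8 (size 2, align 2) → ends 10
m10 at 10 (size 1, align 1) → ends 11
m13 at 11 (size 1, align 1) → ends 12
e at 12 (size 2, align 2) → ends 14
pad 2 to align 4 for m7
m7 at 16 (size 4, align 4) → ends 20
m4 at 20 (size 4, align 4) → ends 24
d at 24 (size 1, align 1) → ends 25
pad 3 to align 4 for f
f at 28 (size 4, align 4) → ends 32
m6 at 32 (size 8, align 8) → ends 40
total 40 bytes, alignment 8
— Event2 —
m4 at 0 (size 4, align 4) → ends 4
pad 4 to align 8 for m6
m6 at 8 (size 8, align 8) → ends 16
m12 at 16 (size 8, align 8) → ends 24
m13 at 24 (size 1, align 1) → ends 25
pad 1 to align 2 for e
e at 26 (size 2, align 2) → ends 28
m10 at 28 (size 1, align 1) → ends 29
pad 3 to align 4 for m7
m7 at 32 (size 4, align 4) → ends 36
f at 36 (size 4, align 4) → ends 40
m15 at 40 (size 2, align 2) → ends 42
d at 42 (size 1, align 1) → ends 43
tail pad 5 to reach multiple of 8
total 48 bytes, alignment 8
40 − 48 = -8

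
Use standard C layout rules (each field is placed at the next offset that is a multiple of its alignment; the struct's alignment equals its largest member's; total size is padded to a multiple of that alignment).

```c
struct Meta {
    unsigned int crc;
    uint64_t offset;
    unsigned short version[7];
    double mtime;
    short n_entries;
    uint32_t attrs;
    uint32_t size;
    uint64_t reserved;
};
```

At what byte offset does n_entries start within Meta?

0..4  crc  (4B, 4-aligned)
4..8  -- padding (4B)
8..16  offset  (8B, 8-aligned)
16..30  version  (14B, 2-aligned)
30..32  -- padding (2B)
32..40  mtime  (8B, 8-aligned)
40..42  n_entries  (2B, 2-aligned)

40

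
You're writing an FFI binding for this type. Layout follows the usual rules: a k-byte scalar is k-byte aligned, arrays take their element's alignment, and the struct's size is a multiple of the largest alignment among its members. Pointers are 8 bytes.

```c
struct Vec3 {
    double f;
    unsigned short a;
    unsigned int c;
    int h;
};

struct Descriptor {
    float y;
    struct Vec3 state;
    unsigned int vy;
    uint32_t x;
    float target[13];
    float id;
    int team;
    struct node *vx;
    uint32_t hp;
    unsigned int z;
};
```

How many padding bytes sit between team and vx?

4

Vec3: f at 0 (size 8, align 8) → ends 8; a at 8 (size 2, align 2) → ends 10; pad 2 to align 4 for c; c at 12 (size 4, align 4) → ends 16; h at 16 (size 4, align 4) → ends 20; tail pad 4 to reach multiple of 8; total 24 bytes, alignment 8
y at 0 (size 4, align 4) → ends 4
pad 4 to align 8 for state
state at 8 (size 24, align 8) → ends 32
vy at 32 (size 4, align 4) → ends 36
x at 36 (size 4, align 4) → ends 40
target at 40 (size 52, align 4) → ends 92
id at 92 (size 4, align 4) → ends 96
team at 96 (size 4, align 4) → ends 100
pad 4 to align 8 for vx
vx at 104 (size 8, align 8) → ends 112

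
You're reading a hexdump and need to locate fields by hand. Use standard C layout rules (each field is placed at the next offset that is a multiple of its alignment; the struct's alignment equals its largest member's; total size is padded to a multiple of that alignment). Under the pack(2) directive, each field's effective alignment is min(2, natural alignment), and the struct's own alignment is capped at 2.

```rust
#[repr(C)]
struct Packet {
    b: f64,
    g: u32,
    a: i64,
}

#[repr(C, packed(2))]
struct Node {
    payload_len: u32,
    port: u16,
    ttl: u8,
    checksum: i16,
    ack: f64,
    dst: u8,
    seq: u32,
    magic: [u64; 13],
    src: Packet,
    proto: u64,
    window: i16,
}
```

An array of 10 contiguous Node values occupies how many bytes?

Packet: @0: b [8B, align 8] → 8; @8: g [4B, align 4] → 12; +4 pad (align 8); @16: a [8B, align 8] → 24; size 24, align 8
@0: payload_len [4B, align 2] → 4
@4: port [2B, align 2] → 6
@6: ttl [1B, align 1] → 7
+1 pad (align 2)
@8: checksum [2B, align 2] → 10
@10: ack [8B, align 2] → 18
@18: dst [1B, align 1] → 19
+1 pad (align 2)
@20: seq [4B, align 2] → 24
@24: magic [104B, align 2] → 128
@128: src [24B, align 2] → 152
@152: proto [8B, align 2] → 160
@160: window [2B, align 2] → 162
size 162, align 2
array of 10: 10 × 162 = 1620

1620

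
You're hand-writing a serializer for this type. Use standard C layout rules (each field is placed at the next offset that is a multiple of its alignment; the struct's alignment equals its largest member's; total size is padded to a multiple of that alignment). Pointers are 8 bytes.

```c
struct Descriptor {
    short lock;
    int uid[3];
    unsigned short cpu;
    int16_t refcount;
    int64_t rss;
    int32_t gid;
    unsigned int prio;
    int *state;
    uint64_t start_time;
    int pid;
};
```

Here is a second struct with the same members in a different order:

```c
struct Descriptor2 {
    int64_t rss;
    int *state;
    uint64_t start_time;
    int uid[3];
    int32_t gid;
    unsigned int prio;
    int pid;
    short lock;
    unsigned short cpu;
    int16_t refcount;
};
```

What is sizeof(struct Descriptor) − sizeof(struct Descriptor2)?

@0: lock [2B, align 2] → 2
+2 pad (align 4)
@4: uid [12B, align 4] → 16
@16: cpu [2B, align 2] → 18
@18: refcount [2B, align 2] → 20
+4 pad (align 8)
@24: rss [8B, align 8] → 32
@32: gid [4B, align 4] → 36
@36: prio [4B, align 4] → 40
@40: state [8B, align 8] → 48
@48: start_time [8B, align 8] → 56
@56: pid [4B, align 4] → 60
+4 tail pad (align 8)
size 64, align 8
— Descriptor2 —
@0: rss [8B, align 8] → 8
@8: state [8B, align 8] → 16
@16: start_time [8B, align 8] → 24
@24: uid [12B, align 4] → 36
@36: gid [4B, align 4] → 40
@40: prio [4B, align 4] → 44
@44: pid [4B, align 4] → 48
@48: lock [2B, align 2] → 50
@50: cpu [2B, align 2] → 52
@52: refcount [2B, align 2] → 54
+2 tail pad (align 8)
size 56, align 8
64 − 56 = 8

8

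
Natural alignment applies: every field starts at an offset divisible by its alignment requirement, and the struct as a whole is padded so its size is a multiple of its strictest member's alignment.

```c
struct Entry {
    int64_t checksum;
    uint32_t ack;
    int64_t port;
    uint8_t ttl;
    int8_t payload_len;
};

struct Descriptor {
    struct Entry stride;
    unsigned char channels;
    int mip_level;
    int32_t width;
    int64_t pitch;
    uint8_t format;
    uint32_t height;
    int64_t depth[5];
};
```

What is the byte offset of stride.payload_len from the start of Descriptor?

Entry: checksum at 0 (size 8, align 8) → ends 8; ack at 8 (size 4, align 4) → ends 12; pad 4 to align 8 for port; port at 16 (size 8, align 8) → ends 24; ttl at 24 (size 1, align 1) → ends 25; payload_len at 25 (size 1, align 1) → ends 26; tail pad 6 to reach multiple of 8; total 32 bytes, alignment 8
stride at 0 (size 32, align 8) → ends 32
within Entry: payload_len at 25
0 + 25 = 25

25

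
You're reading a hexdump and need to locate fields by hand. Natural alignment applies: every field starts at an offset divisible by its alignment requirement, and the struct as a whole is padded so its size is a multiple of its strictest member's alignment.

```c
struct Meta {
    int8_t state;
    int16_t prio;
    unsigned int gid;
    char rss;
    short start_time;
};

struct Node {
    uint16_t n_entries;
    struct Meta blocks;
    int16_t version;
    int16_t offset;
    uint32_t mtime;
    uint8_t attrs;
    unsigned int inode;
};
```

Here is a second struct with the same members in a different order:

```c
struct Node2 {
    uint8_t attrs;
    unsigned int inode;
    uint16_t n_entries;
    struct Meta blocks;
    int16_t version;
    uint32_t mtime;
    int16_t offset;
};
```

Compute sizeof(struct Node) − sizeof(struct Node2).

-4

Meta: state at 0 (size 1, align 1) → ends 1; pad 1 to align 2 for prio; prio at 2 (size 2, align 2) → ends 4; gid at 4 (size 4, align 4) → ends 8; rss at 8 (size 1, align 1) → ends 9; pad 1 to align 2 for start_time; start_time at 10 (size 2, align 2) → ends 12; total 12 bytes, alignment 4
n_entries at 0 (size 2, align 2) → ends 2
pad 2 to align 4 for blocks
blocks at 4 (size 12, align 4) → ends 16
version at 16 (size 2, align 2) → ends 18
offset at 18 (size 2, align 2) → ends 20
mtime at 20 (size 4, align 4) → ends 24
attrs at 24 (size 1, align 1) → ends 25
pad 3 to align 4 for inode
inode at 28 (size 4, align 4) → ends 32
total 32 bytes, alignment 4
— Node2 —
attrs at 0 (size 1, align 1) → ends 1
pad 3 to align 4 for inode
inode at 4 (size 4, align 4) → ends 8
n_entries at 8 (size 2, align 2) → ends 10
pad 2 to align 4 for blocks
blocks at 12 (size 12, align 4) → ends 24
version at 24 (size 2, align 2) → ends 26
pad 2 to align 4 for mtime
mtime at 28 (size 4, align 4) → ends 32
offset at 32 (size 2, align 2) → ends 34
tail pad 2 to reach multiple of 4
total 36 bytes, alignment 4
32 − 36 = -4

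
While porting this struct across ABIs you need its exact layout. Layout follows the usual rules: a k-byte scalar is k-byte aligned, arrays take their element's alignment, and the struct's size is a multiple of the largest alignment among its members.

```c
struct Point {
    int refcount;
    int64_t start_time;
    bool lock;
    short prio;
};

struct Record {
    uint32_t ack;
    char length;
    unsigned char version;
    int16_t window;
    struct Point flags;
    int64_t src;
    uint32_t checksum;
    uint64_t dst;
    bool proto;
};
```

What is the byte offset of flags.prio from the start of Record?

Point: refcount at 0 (size 4, align 4) → ends 4; pad 4 to align 8 for start_time; start_time at 8 (size 8, align 8) → ends 16; lock at 16 (size 1, align 1) → ends 17; pad 1 to align 2 for prio; prio at 18 (size 2, align 2) → ends 20; tail pad 4 to reach multiple of 8; total 24 bytes, alignment 8
ack at 0 (size 4, align 4) → ends 4
length at 4 (size 1, align 1) → ends 5
version at 5 (size 1, align 1) → ends 6
window at 6 (size 2, align 2) → ends 8
flags at 8 (size 24, align 8) → ends 32
within Point: prio at 18
8 + 18 = 26

26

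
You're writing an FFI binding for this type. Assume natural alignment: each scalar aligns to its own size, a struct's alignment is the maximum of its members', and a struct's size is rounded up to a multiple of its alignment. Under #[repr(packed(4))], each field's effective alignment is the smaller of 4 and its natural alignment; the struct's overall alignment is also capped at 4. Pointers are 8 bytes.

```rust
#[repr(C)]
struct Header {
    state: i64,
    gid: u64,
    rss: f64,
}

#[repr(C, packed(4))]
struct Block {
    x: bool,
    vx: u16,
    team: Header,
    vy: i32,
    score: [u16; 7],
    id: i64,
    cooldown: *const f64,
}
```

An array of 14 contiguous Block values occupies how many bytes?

Header: 0..8  state  (8B, 8-aligned); 8..16  gid  (8B, 8-aligned); 16..24  rss  (8B, 8-aligned); sizeof = 24, alignof = 8
0..1  x  (1B, 1-aligned)
1..2  -- padding (1B)
2..4  vx  (2B, 2-aligned)
4..28  team  (24B, 4-aligned)
28..32  vy  (4B, 4-aligned)
32..46  score  (14B, 2-aligned)
46..48  -- padding (2B)
48..56  id  (8B, 4-aligned)
56..64  cooldown  (8B, 4-aligned)
sizeof = 64, alignof = 4
array of 14: 14 × 64 = 896

896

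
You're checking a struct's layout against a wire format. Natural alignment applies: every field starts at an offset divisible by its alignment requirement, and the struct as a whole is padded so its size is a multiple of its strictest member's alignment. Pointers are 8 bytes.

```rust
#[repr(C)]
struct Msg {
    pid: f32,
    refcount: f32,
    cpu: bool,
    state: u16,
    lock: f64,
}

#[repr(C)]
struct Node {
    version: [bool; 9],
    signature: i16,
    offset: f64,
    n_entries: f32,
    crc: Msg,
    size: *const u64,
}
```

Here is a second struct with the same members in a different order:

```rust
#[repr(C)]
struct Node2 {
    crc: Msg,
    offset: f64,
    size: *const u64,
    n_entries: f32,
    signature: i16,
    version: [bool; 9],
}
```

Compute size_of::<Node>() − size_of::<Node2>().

8

Msg: 0..4  pid  (4B, 4-aligned); 4..8  refcount  (4B, 4-aligned); 8..9  cpu  (1B, 1-aligned); 9..10  -- padding (1B); 10..12  state  (2B, 2-aligned); 12..16  -- padding (4B); 16..24  lock  (8B, 8-aligned); sizeof = 24, alignof = 8
0..9  version  (9B, 1-aligned)
9..10  -- padding (1B)
10..12  signature  (2B, 2-aligned)
12..16  -- padding (4B)
16..24  offset  (8B, 8-aligned)
24..28  n_entries  (4B, 4-aligned)
28..32  -- padding (4B)
32..56  crc  (24B, 8-aligned)
56..64  size  (8B, 8-aligned)
sizeof = 64, alignof = 8
— Node2 —
0..24  crc  (24B, 8-aligned)
24..32  offset  (8B, 8-aligned)
32..40  size  (8B, 8-aligned)
40..44  n_entries  (4B, 4-aligned)
44..46  signature  (2B, 2-aligned)
46..55  version  (9B, 1-aligned)
55..56  -- tail padding (1B)
sizeof = 56, alignof = 8
64 − 56 = 8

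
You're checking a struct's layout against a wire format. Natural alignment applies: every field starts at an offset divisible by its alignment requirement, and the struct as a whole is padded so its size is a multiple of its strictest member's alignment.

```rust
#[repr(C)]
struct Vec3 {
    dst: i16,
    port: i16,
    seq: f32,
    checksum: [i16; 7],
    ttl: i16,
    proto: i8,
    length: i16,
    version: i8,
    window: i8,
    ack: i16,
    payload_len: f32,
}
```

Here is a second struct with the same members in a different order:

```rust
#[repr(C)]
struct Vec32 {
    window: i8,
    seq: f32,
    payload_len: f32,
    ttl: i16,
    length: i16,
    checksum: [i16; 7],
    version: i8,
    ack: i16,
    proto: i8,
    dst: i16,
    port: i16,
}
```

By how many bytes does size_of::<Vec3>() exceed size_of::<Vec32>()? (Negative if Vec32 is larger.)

@0: dst [2B, align 2] → 2
@2: port [2B, align 2] → 4
@4: seq [4B, align 4] → 8
@8: checksum [14B, align 2] → 22
@22: ttl [2B, align 2] → 24
@24: proto [1B, align 1] → 25
+1 pad (align 2)
@26: length [2B, align 2] → 28
@28: version [1B, align 1] → 29
@29: window [1B, align 1] → 30
@30: ack [2B, align 2] → 32
@32: payload_len [4B, align 4] → 36
size 36, align 4
— Vec32 —
@0: window [1B, align 1] → 1
+3 pad (align 4)
@4: seq [4B, align 4] → 8
@8: payload_len [4B, align 4] → 12
@12: ttl [2B, align 2] → 14
@14: length [2B, align 2] → 16
@16: checksum [14B, align 2] → 30
@30: version [1B, align 1] → 31
+1 pad (align 2)
@32: ack [2B, align 2] → 34
@34: proto [1B, align 1] → 35
+1 pad (align 2)
@36: dst [2B, align 2] → 38
@38: port [2B, align 2] → 40
size 40, align 4
36 − 40 = -4

-4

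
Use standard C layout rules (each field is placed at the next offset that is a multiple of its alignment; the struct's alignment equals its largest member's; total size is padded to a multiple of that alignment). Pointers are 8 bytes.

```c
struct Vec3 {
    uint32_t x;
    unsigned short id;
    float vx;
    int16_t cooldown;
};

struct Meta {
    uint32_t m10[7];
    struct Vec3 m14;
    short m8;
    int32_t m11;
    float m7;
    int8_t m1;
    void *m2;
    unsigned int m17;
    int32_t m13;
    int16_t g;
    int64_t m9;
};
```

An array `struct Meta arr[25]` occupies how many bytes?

2400

Vec3: 0..4  x  (4B, 4-aligned); 4..6  id  (2B, 2-aligned); 6..8  -- padding (2B); 8..12  vx  (4B, 4-aligned); 12..14  cooldown  (2B, 2-aligned); 14..16  -- tail padding (2B); sizeof = 16, alignof = 4
0..28  m10  (28B, 4-aligned)
28..44  m14  (16B, 4-aligned)
44..46  m8  (2B, 2-aligned)
46..48  -- padding (2B)
48..52  m11  (4B, 4-aligned)
52..56  m7  (4B, 4-aligned)
56..57  m1  (1B, 1-aligned)
57..64  -- padding (7B)
64..72  m2  (8B, 8-aligned)
72..76  m17  (4B, 4-aligned)
76..80  m13  (4B, 4-aligned)
80..82  g  (2B, 2-aligned)
82..88  -- padding (6B)
88..96  m9  (8B, 8-aligned)
sizeof = 96, alignof = 8
array of 25: 25 × 96 = 2400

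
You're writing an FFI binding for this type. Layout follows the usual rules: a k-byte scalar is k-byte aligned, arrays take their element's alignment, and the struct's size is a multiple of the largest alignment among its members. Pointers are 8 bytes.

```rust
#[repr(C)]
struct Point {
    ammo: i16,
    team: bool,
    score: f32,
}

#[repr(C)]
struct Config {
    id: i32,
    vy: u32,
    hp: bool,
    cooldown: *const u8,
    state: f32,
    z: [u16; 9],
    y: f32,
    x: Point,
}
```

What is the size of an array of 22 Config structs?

Point: ammo at 0 (size 2, align 2) → ends 2; team at 2 (size 1, align 1) → ends 3; pad 1 to align 4 for score; score at 4 (size 4, align 4) → ends 8; total 8 bytes, alignment 4
id at 0 (size 4, align 4) → ends 4
vy at 4 (size 4, align 4) → ends 8
hp at 8 (size 1, align 1) → ends 9
pad 7 to align 8 for cooldown
cooldown at 16 (size 8, align 8) → ends 24
state at 24 (size 4, align 4) → ends 28
z at 28 (size 18, align 2) → ends 46
pad 2 to align 4 for y
y at 48 (size 4, align 4) → ends 52
x at 52 (size 8, align 4) → ends 60
tail pad 4 to reach multiple of 8
total 64 bytes, alignment 8
array of 22: 22 × 64 = 1408

1408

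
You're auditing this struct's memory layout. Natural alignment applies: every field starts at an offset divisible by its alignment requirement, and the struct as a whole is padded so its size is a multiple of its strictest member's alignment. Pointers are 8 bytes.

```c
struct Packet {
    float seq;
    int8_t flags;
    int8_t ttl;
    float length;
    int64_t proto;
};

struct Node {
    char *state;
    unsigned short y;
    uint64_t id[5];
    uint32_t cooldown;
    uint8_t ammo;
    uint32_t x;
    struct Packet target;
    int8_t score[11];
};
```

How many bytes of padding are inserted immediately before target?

Packet: @0: seq [4B, align 4] → 4; @4: flags [1B, align 1] → 5; @5: ttl [1B, align 1] → 6; +2 pad (align 4); @8: length [4B, align 4] → 12; +4 pad (align 8); @16: proto [8B, align 8] → 24; size 24, align 8
@0: state [8B, align 8] → 8
@8: y [2B, align 2] → 10
+6 pad (align 8)
@16: id [40B, align 8] → 56
@56: cooldown [4B, align 4] → 60
@60: ammo [1B, align 1] → 61
+3 pad (align 4)
@64: x [4B, align 4] → 68
+4 pad (align 8)
@72: target [24B, align 8] → 96

4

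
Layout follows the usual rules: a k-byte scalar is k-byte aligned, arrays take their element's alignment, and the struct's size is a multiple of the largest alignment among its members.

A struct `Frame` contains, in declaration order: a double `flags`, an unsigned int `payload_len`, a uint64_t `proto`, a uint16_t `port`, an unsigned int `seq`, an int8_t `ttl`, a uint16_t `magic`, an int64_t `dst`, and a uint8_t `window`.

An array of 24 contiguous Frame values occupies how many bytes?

1344

0..8  flags  (8B, 8-aligned)
8..12  payload_len  (4B, 4-aligned)
12..16  -- padding (4B)
16..24  proto  (8B, 8-aligned)
24..26  port  (2B, 2-aligned)
26..28  -- padding (2B)
28..32  seq  (4B, 4-aligned)
32..33  ttl  (1B, 1-aligned)
33..34  -- padding (1B)
34..36  magic  (2B, 2-aligned)
36..40  -- padding (4B)
40..48  dst  (8B, 8-aligned)
48..49  window  (1B, 1-aligned)
49..56  -- tail padding (7B)
sizeof = 56, alignof = 8
array of 24: 24 × 56 = 1344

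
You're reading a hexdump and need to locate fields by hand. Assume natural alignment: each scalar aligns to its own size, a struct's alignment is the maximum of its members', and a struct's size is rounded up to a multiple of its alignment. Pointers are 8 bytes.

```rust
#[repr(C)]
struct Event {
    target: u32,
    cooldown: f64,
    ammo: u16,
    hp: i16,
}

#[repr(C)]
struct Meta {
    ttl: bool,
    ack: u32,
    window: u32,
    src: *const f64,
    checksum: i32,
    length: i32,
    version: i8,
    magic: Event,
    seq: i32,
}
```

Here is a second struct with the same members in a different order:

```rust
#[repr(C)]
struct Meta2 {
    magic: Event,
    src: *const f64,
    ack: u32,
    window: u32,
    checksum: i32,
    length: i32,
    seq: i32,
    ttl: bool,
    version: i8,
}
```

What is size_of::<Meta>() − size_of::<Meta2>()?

16

Event: 0..4  target  (4B, 4-aligned); 4..8  -- padding (4B); 8..16  cooldown  (8B, 8-aligned); 16..18  ammo  (2B, 2-aligned); 18..20  hp  (2B, 2-aligned); 20..24  -- tail padding (4B); sizeof = 24, alignof = 8
0..1  ttl  (1B, 1-aligned)
1..4  -- padding (3B)
4..8  ack  (4B, 4-aligned)
8..12  window  (4B, 4-aligned)
12..16  -- padding (4B)
16..24  src  (8B, 8-aligned)
24..28  checksum  (4B, 4-aligned)
28..32  length  (4B, 4-aligned)
32..33  version  (1B, 1-aligned)
33..40  -- padding (7B)
40..64  magic  (24B, 8-aligned)
64..68  seq  (4B, 4-aligned)
68..72  -- tail padding (4B)
sizeof = 72, alignof = 8
— Meta2 —
0..24  magic  (24B, 8-aligned)
24..32  src  (8B, 8-aligned)
32..36  ack  (4B, 4-aligned)
36..40  window  (4B, 4-aligned)
40..44  checksum  (4B, 4-aligned)
44..48  length  (4B, 4-aligned)
48..52  seq  (4B, 4-aligned)
52..53  ttl  (1B, 1-aligned)
53..54  version  (1B, 1-aligned)
54..56  -- tail padding (2B)
sizeof = 56, alignof = 8
72 − 56 = 16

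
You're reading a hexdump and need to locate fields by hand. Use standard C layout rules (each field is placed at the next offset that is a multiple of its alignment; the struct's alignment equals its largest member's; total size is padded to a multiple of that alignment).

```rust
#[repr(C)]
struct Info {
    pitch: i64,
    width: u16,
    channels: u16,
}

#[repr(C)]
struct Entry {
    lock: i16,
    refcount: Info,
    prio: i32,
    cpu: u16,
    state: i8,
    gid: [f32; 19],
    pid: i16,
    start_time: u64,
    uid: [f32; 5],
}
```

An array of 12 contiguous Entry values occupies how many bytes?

1728

Info: @0: pitch [8B, align 8] → 8; @8: width [2B, align 2] → 10; @10: channels [2B, align 2] → 12; +4 tail pad (align 8); size 16, align 8
@0: lock [2B, align 2] → 2
+6 pad (align 8)
@8: refcount [16B, align 8] → 24
@24: prio [4B, align 4] → 28
@28: cpu [2B, align 2] → 30
@30: state [1B, align 1] → 31
+1 pad (align 4)
@32: gid [76B, align 4] → 108
@108: pid [2B, align 2] → 110
+2 pad (align 8)
@112: start_time [8B, align 8] → 120
@120: uid [20B, align 4] → 140
+4 tail pad (align 8)
size 144, align 8
array of 12: 12 × 144 = 1728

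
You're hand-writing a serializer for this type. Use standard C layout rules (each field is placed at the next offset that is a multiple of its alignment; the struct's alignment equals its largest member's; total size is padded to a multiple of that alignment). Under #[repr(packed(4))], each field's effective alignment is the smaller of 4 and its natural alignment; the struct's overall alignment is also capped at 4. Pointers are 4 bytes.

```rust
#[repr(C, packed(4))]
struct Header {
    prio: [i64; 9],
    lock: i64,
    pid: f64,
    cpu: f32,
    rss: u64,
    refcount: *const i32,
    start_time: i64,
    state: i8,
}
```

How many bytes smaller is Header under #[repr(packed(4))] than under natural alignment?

12

natural layout:
  0..72  prio  (72B, 8-aligned)
  72..80  lock  (8B, 8-aligned)
  80..88  pid  (8B, 8-aligned)
  88..92  cpu  (4B, 4-aligned)
  92..96  -- padding (4B)
  96..104  rss  (8B, 8-aligned)
  104..108  refcount  (4B, 4-aligned)
  108..112  -- padding (4B)
  112..120  start_time  (8B, 8-aligned)
  120..121  state  (1B, 1-aligned)
  121..128  -- tail padding (7B)
  sizeof = 128, alignof = 8
packed(4) layout:
  0..72  prio  (72B, 4-aligned)
  72..80  lock  (8B, 4-aligned)
  80..88  pid  (8B, 4-aligned)
  88..92  cpu  (4B, 4-aligned)
  92..100  rss  (8B, 4-aligned)
  100..104  refcount  (4B, 4-aligned)
  104..112  start_time  (8B, 4-aligned)
  112..113  state  (1B, 1-aligned)
  113..116  -- tail padding (3B)
  sizeof = 116, alignof = 4
128 − 116 = 12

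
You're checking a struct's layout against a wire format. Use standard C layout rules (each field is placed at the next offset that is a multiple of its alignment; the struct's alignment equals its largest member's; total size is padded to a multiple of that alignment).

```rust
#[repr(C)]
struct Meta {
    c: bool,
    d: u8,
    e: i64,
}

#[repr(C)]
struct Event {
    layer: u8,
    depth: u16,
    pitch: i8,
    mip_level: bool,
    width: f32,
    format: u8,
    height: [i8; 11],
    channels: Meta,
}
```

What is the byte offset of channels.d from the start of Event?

Meta: 0..1  c  (1B, 1-aligned); 1..2  d  (1B, 1-aligned); 2..8  -- padding (6B); 8..16  e  (8B, 8-aligned); sizeof = 16, alignof = 8
0..1  layer  (1B, 1-aligned)
1..2  -- padding (1B)
2..4  depth  (2B, 2-aligned)
4..5  pitch  (1B, 1-aligned)
5..6  mip_level  (1B, 1-aligned)
6..8  -- padding (2B)
8..12  width  (4B, 4-aligned)
12..13  format  (1B, 1-aligned)
13..24  height  (11B, 1-aligned)
24..40  channels  (16B, 8-aligned)
within Meta: d at 1
24 + 1 = 25

25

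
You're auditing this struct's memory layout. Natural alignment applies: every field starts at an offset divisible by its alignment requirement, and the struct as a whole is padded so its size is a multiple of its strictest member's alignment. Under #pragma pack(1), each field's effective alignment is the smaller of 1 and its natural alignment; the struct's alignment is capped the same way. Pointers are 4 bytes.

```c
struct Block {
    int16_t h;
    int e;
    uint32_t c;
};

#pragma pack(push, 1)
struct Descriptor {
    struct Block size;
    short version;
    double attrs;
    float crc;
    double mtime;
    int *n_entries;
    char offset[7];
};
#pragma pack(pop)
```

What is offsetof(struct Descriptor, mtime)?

26

Block: @0: h [2B, align 2] → 2; +2 pad (align 4); @4: e [4B, align 4] → 8; @8: c [4B, align 4] → 12; size 12, align 4
@0: size [12B, align 1] → 12
@12: version [2B, align 1] → 14
@14: attrs [8B, align 1] → 22
@22: crc [4B, align 1] → 26
@26: mtime [8B, align 1] → 34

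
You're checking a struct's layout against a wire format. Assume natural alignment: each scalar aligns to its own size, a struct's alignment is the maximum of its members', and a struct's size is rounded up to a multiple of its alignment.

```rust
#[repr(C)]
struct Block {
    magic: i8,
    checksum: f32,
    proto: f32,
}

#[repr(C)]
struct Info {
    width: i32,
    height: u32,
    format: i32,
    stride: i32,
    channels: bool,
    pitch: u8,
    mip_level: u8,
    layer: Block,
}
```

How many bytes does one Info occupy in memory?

32 bytes

Block: @0: magic [1B, align 1] → 1; +3 pad (align 4); @4: checksum [4B, align 4] → 8; @8: proto [4B, align 4] → 12; size 12, align 4
@0: width [4B, align 4] → 4
@4: height [4B, align 4] → 8
@8: format [4B, align 4] → 12
@12: stride [4B, align 4] → 16
@16: channels [1B, align 1] → 17
@17: pitch [1B, align 1] → 18
@18: mip_level [1B, align 1] → 19
+1 pad (align 4)
@20: layer [12B, align 4] → 32
size 32, align 4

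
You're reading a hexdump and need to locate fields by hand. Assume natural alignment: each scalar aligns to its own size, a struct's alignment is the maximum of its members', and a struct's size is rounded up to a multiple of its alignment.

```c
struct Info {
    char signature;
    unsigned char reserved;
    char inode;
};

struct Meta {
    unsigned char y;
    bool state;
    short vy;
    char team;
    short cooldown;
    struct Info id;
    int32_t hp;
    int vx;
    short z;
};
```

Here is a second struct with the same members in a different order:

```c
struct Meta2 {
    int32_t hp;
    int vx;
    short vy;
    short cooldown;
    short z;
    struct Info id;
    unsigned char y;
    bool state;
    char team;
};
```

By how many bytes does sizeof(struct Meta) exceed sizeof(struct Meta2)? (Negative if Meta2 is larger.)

Info: @0: signature [1B, align 1] → 1; @1: reserved [1B, align 1] → 2; @2: inode [1B, align 1] → 3; size 3, align 1
@0: y [1B, align 1] → 1
@1: state [1B, align 1] → 2
@2: vy [2B, align 2] → 4
@4: team [1B, align 1] → 5
+1 pad (align 2)
@6: cooldown [2B, align 2] → 8
@8: id [3B, align 1] → 11
+1 pad (align 4)
@12: hp [4B, align 4] → 16
@16: vx [4B, align 4] → 20
@20: z [2B, align 2] → 22
+2 tail pad (align 4)
size 24, align 4
— Meta2 —
@0: hp [4B, align 4] → 4
@4: vx [4B, align 4] → 8
@8: vy [2B, align 2] → 10
@10: cooldown [2B, align 2] → 12
@12: z [2B, align 2] → 14
@14: id [3B, align 1] → 17
@17: y [1B, align 1] → 18
@18: state [1B, align 1] → 19
@19: team [1B, align 1] → 20
size 20, align 4
24 − 20 = 4

4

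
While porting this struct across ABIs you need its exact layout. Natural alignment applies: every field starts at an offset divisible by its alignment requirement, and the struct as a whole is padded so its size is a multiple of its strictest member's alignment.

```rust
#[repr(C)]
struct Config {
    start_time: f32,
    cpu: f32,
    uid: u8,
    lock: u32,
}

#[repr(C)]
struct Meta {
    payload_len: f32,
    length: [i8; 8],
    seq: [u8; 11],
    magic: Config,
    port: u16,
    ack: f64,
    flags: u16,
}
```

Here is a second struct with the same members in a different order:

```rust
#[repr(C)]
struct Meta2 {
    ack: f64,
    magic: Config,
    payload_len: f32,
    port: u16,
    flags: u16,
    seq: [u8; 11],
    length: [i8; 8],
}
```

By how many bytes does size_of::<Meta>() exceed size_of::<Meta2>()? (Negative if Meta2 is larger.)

Config: @0: start_time [4B, align 4] → 4; @4: cpu [4B, align 4] → 8; @8: uid [1B, align 1] → 9; +3 pad (align 4); @12: lock [4B, align 4] → 16; size 16, align 4
@0: payload_len [4B, align 4] → 4
@4: length [8B, align 1] → 12
@12: seq [11B, align 1] → 23
+1 pad (align 4)
@24: magic [16B, align 4] → 40
@40: port [2B, align 2] → 42
+6 pad (align 8)
@48: ack [8B, align 8] → 56
@56: flags [2B, align 2] → 58
+6 tail pad (align 8)
size 64, align 8
— Meta2 —
@0: ack [8B, align 8] → 8
@8: magic [16B, align 4] → 24
@24: payload_len [4B, align 4] → 28
@28: port [2B, align 2] → 30
@30: flags [2B, align 2] → 32
@32: seq [11B, align 1] → 43
@43: length [8B, align 1] → 51
+5 tail pad (align 8)
size 56, align 8
64 − 56 = 8

8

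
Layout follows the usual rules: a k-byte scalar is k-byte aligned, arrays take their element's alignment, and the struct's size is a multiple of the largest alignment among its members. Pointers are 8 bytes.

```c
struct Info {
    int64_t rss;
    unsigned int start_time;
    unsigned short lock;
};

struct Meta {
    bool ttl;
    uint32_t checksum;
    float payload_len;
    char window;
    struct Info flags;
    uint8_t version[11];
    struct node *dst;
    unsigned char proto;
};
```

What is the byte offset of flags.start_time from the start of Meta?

Info: 0..8  rss  (8B, 8-aligned); 8..12  start_time  (4B, 4-aligned); 12..14  lock  (2B, 2-aligned); 14..16  -- tail padding (2B); sizeof = 16, alignof = 8
0..1  ttl  (1B, 1-aligned)
1..4  -- padding (3B)
4..8  checksum  (4B, 4-aligned)
8..12  payload_len  (4B, 4-aligned)
12..13  window  (1B, 1-aligned)
13..16  -- padding (3B)
16..32  flags  (16B, 8-aligned)
within Info: start_time at 8
16 + 8 = 24

24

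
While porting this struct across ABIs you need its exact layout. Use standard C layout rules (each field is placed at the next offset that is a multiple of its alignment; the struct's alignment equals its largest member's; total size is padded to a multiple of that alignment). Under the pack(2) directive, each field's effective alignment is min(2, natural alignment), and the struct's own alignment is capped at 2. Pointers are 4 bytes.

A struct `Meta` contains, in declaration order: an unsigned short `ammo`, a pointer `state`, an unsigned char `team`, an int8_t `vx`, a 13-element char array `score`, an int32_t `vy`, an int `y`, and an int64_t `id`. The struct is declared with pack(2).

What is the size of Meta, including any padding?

@0: ammo [2B, align 2] → 2
@2: state [4B, align 2] → 6
@6: team [1B, align 1] → 7
@7: vx [1B, align 1] → 8
@8: score [13B, align 1] → 21
+1 pad (align 2)
@22: vy [4B, align 2] → 26
@26: y [4B, align 2] → 30
@30: id [8B, align 2] → 38
size 38, align 2

38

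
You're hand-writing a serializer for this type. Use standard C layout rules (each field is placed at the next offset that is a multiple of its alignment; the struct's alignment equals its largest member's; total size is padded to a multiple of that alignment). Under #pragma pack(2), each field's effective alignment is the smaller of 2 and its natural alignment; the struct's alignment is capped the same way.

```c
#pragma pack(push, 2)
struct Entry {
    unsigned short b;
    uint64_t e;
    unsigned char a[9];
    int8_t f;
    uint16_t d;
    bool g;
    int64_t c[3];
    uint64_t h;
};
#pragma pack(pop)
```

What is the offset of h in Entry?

48

0..2  b  (2B, 2-aligned)
2..10  e  (8B, 2-aligned)
10..19  a  (9B, 1-aligned)
19..20  f  (1B, 1-aligned)
20..22  d  (2B, 2-aligned)
22..23  g  (1B, 1-aligned)
23..24  -- padding (1B)
24..48  c  (24B, 2-aligned)
48..56  h  (8B, 2-aligned)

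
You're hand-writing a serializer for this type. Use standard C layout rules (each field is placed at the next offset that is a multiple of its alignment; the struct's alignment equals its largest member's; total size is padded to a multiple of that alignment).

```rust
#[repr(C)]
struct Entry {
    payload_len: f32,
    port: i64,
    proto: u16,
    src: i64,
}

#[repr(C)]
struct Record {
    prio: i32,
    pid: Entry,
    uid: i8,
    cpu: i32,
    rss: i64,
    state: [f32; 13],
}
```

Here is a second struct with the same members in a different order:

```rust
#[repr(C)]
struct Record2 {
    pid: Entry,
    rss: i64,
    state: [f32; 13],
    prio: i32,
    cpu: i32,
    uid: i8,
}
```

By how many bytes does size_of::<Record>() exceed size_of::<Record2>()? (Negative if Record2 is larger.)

Entry: @0: payload_len [4B, align 4] → 4; +4 pad (align 8); @8: port [8B, align 8] → 16; @16: proto [2B, align 2] → 18; +6 pad (align 8); @24: src [8B, align 8] → 32; size 32, align 8
@0: prio [4B, align 4] → 4
+4 pad (align 8)
@8: pid [32B, align 8] → 40
@40: uid [1B, align 1] → 41
+3 pad (align 4)
@44: cpu [4B, align 4] → 48
@48: rss [8B, align 8] → 56
@56: state [52B, align 4] → 108
+4 tail pad (align 8)
size 112, align 8
— Record2 —
@0: pid [32B, align 8] → 32
@32: rss [8B, align 8] → 40
@40: state [52B, align 4] → 92
@92: prio [4B, align 4] → 96
@96: cpu [4B, align 4] → 100
@100: uid [1B, align 1] → 101
+3 tail pad (align 8)
size 104, align 8
112 − 104 = 8

8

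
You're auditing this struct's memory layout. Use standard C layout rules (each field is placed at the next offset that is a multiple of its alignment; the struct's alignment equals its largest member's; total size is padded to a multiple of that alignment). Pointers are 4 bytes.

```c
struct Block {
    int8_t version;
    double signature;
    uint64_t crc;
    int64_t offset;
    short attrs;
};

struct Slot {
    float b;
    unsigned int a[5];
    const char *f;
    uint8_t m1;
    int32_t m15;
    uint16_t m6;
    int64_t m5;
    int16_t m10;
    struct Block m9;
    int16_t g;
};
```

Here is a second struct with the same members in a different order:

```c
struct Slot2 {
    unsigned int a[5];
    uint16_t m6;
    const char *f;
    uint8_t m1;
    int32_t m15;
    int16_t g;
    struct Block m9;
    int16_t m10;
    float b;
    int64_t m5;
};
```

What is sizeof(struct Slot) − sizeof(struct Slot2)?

Block: @0: version [1B, align 1] → 1; +7 pad (align 8); @8: signature [8B, align 8] → 16; @16: crc [8B, align 8] → 24; @24: offset [8B, align 8] → 32; @32: attrs [2B, align 2] → 34; +6 tail pad (align 8); size 40, align 8
@0: b [4B, align 4] → 4
@4: a [20B, align 4] → 24
@24: f [4B, align 4] → 28
@28: m1 [1B, align 1] → 29
+3 pad (align 4)
@32: m15 [4B, align 4] → 36
@36: m6 [2B, align 2] → 38
+2 pad (align 8)
@40: m5 [8B, align 8] → 48
@48: m10 [2B, align 2] → 50
+6 pad (align 8)
@56: m9 [40B, align 8] → 96
@96: g [2B, align 2] → 98
+6 tail pad (align 8)
size 104, align 8
— Slot2 —
@0: a [20B, align 4] → 20
@20: m6 [2B, align 2] → 22
+2 pad (align 4)
@24: f [4B, align 4] → 28
@28: m1 [1B, align 1] → 29
+3 pad (align 4)
@32: m15 [4B, align 4] → 36
@36: g [2B, align 2] → 38
+2 pad (align 8)
@40: m9 [40B, align 8] → 80
@80: m10 [2B, align 2] → 82
+2 pad (align 4)
@84: b [4B, align 4] → 88
@88: m5 [8B, align 8] → 96
size 96, align 8
104 − 96 = 8

8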